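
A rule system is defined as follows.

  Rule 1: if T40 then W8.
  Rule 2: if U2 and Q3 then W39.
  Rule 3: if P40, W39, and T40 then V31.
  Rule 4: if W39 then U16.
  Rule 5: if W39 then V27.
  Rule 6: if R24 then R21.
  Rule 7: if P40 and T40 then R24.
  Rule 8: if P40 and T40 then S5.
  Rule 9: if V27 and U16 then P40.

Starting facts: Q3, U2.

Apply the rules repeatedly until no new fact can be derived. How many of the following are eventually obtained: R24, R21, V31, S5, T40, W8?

0

R24 would need P40 and T40 (Rule 7), but T40 is never established.
R21 would need R24 (Rule 6), but R24 is never established.
V31 would need P40, W39, and T40 (Rule 3), but T40 is never established.
S5 would need P40 and T40 (Rule 8), but T40 is never established.
No rule produces T40, and it is not given.
W8 would need T40 (Rule 1), but T40 is never established.
None of the 6 are reached.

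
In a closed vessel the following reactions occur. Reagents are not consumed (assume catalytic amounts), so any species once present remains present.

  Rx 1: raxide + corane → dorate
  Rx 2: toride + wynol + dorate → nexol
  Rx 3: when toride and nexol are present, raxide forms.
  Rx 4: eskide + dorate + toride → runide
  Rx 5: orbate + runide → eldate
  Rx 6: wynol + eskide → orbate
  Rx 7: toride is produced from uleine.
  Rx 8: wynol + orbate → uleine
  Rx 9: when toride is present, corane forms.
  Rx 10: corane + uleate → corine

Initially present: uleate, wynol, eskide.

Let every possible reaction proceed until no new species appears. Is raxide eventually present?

No

raxide would need toride and nexol (Rx 3), but nexol never forms.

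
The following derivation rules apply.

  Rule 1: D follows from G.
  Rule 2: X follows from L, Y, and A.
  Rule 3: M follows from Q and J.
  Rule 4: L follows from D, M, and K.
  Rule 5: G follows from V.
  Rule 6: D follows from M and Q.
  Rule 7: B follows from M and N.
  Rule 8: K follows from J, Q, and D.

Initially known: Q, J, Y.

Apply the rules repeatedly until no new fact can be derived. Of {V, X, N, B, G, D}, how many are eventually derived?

1

Q and J hold, so M follows (Rule 3).
From M and Q, Rule 6 gives D.
No rule produces V, and it is not given.
X would need L, Y, and A (Rule 2), but A is never established.
No rule produces N, and it is not given.
B would need M and N (Rule 7), but N is never established.
G would need V (Rule 5), but V is never established.
D: reached.
Reached: D — 1 of the 6.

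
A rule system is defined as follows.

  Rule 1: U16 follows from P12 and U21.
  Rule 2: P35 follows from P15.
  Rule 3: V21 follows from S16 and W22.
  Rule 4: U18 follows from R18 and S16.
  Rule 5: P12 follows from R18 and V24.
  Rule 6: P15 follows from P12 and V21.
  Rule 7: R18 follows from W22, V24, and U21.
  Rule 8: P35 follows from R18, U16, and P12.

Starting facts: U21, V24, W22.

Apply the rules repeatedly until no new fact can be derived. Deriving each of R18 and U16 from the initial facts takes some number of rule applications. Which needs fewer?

R18

R18: From W22, V24, and U21, Rule 7 gives R18. [1 rule application]
U16: W22, V24, and U21 hold, so R18 follows (Rule 7). R18 and V24 hold, so P12 follows (Rule 5). P12 and U21 hold, so U16 follows (Rule 1). [3 rule applications]
R18 needs fewer.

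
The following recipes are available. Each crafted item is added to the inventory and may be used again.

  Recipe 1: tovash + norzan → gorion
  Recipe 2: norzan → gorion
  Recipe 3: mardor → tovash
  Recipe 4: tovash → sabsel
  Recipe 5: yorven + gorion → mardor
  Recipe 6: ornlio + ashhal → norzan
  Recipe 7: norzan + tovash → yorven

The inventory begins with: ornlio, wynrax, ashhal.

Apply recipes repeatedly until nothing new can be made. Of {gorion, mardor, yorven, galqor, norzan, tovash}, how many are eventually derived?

2

Using Recipe 6, ornlio and ashhal make norzan.
norzan → gorion (Recipe 2).
gorion: reached.
mardor would need yorven and gorion (Recipe 5), but yorven is never obtained.
yorven would need norzan and tovash (Recipe 7), but tovash is never obtained.
No rule produces galqor, and it is not given.
norzan: reached.
tovash would need mardor (Recipe 3), but mardor is never obtained.
Reached: gorion and norzan — 2 of the 6.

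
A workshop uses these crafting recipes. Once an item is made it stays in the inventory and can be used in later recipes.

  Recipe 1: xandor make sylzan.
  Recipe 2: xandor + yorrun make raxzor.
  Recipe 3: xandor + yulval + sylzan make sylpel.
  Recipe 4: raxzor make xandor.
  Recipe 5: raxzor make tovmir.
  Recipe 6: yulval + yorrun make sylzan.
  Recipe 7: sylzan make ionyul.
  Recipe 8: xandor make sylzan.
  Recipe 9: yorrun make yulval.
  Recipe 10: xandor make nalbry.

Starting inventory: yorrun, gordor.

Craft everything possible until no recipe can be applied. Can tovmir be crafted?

tovmir would need raxzor (Recipe 5), but raxzor is never obtained.

No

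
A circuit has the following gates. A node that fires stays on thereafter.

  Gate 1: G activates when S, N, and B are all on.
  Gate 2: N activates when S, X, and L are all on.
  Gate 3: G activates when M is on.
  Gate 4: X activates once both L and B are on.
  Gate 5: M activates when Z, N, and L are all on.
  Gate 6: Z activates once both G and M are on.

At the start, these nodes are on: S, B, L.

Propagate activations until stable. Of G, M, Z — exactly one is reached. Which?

L and B are on, so X activates (Gate 4).
S, X, and L are on, so N activates (Gate 2).
Gate 1: S, N, and B on → G on.
M would need Z, N, and L (Gate 5), but Z never turns on. Z would need G and M (Gate 6), but M never turns on.

G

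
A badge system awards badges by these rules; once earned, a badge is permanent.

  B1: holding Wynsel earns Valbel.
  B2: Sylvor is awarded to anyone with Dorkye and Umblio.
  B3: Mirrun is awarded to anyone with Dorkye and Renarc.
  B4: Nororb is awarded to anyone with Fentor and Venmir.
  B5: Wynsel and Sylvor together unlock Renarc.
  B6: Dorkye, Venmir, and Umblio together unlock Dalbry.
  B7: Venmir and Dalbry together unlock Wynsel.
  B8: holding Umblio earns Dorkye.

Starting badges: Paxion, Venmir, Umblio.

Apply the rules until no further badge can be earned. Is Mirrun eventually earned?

With Umblio, Dorkye is earned (B8).
With Dorkye, Venmir, and Umblio, Dalbry is earned (B6).
With Dorkye and Umblio, Sylvor is earned (B2).
With Venmir and Dalbry, Wynsel is earned (B7).
With Wynsel and Sylvor, Renarc is earned (B5).
With Dorkye and Renarc, Mirrun is earned (B3).

Yes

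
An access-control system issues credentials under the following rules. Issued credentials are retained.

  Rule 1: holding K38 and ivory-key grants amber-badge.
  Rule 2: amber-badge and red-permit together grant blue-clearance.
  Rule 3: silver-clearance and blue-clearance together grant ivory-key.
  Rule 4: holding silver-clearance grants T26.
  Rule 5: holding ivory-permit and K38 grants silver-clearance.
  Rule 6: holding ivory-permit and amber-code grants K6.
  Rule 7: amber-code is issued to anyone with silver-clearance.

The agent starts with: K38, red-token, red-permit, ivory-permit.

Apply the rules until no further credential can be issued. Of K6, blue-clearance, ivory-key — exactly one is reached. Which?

K6

Holding ivory-permit and K38 grants silver-clearance (Rule 5).
Holding silver-clearance grants amber-code (Rule 7).
Holding ivory-permit and amber-code grants K6 (Rule 6).
ivory-key would need silver-clearance and blue-clearance (Rule 3), but blue-clearance is never granted. blue-clearance would need amber-badge and red-permit (Rule 2), but amber-badge is never granted.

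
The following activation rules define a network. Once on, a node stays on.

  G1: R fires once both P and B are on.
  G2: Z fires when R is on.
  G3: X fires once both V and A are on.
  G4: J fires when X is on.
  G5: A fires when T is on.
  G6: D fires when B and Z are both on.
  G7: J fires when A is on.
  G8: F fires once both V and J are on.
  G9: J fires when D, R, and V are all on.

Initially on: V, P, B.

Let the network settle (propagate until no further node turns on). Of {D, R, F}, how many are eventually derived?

3

P and B are on, so R fires (G1).
G2: R on → Z on.
B and Z are on, so D fires (G6).
G9: D, R, and V on → J on.
G8: V and J on → F on.
D: reached.
R: reached.
F: reached.
All 3 are reached.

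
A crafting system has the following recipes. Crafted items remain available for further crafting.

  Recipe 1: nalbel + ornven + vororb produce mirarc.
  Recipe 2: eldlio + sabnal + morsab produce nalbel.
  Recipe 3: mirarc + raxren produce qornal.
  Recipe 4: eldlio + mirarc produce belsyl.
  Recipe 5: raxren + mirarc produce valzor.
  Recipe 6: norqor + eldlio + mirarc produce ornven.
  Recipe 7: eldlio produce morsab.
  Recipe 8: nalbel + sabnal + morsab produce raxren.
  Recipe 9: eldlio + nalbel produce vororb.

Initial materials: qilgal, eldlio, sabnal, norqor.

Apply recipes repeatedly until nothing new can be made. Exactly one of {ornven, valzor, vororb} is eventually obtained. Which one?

vororb

eldlio → morsab (Recipe 7).
Using Recipe 2, eldlio, sabnal, and morsab make nalbel.
Using Recipe 9, eldlio and nalbel make vororb.
ornven would need norqor, eldlio, and mirarc (Recipe 6), but mirarc is never obtained. valzor would need raxren and mirarc (Recipe 5), but mirarc is never obtained.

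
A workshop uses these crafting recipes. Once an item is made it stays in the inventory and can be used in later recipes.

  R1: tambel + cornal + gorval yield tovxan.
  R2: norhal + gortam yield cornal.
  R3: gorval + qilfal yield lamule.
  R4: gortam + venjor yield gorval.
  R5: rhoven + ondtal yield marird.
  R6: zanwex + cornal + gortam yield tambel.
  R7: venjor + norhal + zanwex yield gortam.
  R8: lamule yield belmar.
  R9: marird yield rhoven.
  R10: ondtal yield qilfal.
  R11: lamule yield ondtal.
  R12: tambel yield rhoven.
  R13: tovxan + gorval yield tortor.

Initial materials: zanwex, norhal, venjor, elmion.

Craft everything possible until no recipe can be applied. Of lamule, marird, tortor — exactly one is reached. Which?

tortor

venjor + norhal + zanwex → gortam (R7).
Using R4, gortam and venjor make gorval.
norhal + gortam → cornal (R2).
zanwex + cornal + gortam → tambel (R6).
tambel + cornal + gorval → tovxan (R1).
Using R13, tovxan and gorval make tortor.
lamule would need gorval and qilfal (R3), but qilfal is never obtained. marird would need rhoven and ondtal (R5), but ondtal is never obtained.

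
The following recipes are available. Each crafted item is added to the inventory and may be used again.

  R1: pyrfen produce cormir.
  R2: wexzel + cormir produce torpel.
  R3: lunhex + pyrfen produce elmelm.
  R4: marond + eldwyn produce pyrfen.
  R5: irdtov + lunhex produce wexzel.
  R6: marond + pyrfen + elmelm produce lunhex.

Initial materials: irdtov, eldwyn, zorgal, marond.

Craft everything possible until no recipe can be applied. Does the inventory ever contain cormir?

Yes

marond + eldwyn → pyrfen (R4).
Using R1, pyrfen makes cormir.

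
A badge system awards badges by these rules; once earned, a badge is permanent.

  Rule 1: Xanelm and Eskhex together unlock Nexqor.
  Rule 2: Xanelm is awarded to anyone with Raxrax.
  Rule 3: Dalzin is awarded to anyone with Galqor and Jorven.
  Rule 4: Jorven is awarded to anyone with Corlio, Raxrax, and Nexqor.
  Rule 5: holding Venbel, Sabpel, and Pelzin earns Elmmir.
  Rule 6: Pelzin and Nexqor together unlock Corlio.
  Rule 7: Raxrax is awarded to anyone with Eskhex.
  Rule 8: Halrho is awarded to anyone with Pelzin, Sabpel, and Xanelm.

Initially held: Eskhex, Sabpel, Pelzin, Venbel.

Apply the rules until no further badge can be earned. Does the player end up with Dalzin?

No

Dalzin would need Galqor and Jorven (Rule 3), but Galqor is never earned.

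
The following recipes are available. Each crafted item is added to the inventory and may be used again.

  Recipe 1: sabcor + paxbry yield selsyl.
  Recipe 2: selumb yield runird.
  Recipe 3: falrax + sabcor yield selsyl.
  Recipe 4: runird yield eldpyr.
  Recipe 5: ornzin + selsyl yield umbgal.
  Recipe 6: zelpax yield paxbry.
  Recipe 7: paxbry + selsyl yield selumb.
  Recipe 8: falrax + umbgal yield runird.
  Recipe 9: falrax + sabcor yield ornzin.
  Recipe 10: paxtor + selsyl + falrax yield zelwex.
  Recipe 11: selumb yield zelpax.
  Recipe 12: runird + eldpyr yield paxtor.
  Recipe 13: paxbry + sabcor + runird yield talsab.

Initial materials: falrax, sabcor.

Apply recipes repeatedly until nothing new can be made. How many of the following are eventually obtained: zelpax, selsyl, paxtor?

2

Using Recipe 9, falrax and sabcor make ornzin.
Using Recipe 3, falrax and sabcor make selsyl.
ornzin + selsyl → umbgal (Recipe 5).
falrax + umbgal → runird (Recipe 8).
Using Recipe 4, runird makes eldpyr.
runird + eldpyr → paxtor (Recipe 12).
zelpax would need selumb (Recipe 11), but selumb is never obtained.
selsyl: reached.
paxtor: reached.
Reached: selsyl and paxtor — 2 of the 3.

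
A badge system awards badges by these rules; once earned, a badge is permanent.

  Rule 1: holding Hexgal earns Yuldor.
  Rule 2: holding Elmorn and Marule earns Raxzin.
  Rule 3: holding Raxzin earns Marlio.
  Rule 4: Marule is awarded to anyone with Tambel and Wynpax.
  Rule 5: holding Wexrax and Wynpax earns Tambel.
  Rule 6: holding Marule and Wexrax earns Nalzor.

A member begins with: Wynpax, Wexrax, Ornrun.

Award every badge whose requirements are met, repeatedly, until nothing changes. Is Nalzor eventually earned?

With Wexrax and Wynpax, Tambel is earned (Rule 5).
With Tambel and Wynpax, Marule is earned (Rule 4).
With Marule and Wexrax, Nalzor is earned (Rule 6).

Yes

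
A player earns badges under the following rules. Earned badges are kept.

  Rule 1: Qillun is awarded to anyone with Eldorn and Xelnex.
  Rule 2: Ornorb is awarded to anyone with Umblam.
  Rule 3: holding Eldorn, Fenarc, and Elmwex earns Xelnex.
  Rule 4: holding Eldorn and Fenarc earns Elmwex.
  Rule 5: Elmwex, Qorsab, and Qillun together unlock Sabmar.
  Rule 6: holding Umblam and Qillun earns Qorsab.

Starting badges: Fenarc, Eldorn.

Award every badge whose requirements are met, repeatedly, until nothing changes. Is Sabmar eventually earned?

No

Sabmar would need Elmwex, Qorsab, and Qillun (Rule 5), but Qorsab is never earned.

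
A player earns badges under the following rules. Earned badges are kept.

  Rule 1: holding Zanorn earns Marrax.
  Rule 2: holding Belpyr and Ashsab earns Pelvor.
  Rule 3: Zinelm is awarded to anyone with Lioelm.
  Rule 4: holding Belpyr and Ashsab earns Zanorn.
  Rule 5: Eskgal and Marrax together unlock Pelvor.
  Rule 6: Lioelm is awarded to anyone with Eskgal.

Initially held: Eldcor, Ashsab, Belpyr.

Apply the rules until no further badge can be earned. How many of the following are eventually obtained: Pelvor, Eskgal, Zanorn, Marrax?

With Belpyr and Ashsab, Pelvor is earned (Rule 2).
With Belpyr and Ashsab, Zanorn is earned (Rule 4).
With Zanorn, Marrax is earned (Rule 1).
Pelvor: reached.
No rule produces Eskgal, and it is not given.
Zanorn: reached.
Marrax: reached.
Reached: Pelvor, Zanorn, and Marrax — 3 of the 4.

3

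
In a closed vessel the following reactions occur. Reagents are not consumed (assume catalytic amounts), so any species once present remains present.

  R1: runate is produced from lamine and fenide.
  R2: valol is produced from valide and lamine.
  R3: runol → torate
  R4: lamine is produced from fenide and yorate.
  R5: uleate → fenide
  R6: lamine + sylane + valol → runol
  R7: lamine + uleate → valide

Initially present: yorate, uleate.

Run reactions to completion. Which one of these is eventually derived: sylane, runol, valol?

valol

uleate present → fenide forms (R5).
fenide and yorate present → lamine forms (R4).
lamine and uleate present → valide forms (R7).
valide and lamine present → valol forms (R2).
No rule produces sylane, and it is not given. runol would need lamine, sylane, and valol (R6), but sylane never forms.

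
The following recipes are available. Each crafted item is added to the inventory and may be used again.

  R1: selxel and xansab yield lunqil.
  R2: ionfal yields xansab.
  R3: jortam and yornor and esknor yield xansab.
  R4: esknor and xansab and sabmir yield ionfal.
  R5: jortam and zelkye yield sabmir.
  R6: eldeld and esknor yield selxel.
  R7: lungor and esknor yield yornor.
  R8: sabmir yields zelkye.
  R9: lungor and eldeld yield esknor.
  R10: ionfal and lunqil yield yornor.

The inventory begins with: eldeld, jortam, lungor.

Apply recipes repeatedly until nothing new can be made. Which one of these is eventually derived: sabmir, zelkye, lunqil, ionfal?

lungor and eldeld → esknor (R9).
Using R6, eldeld and esknor make selxel.
lungor and esknor → yornor (R7).
Using R3, jortam, yornor, and esknor make xansab.
Using R1, selxel and xansab make lunqil.
zelkye would need sabmir (R8), but sabmir is never obtained. sabmir would need jortam and zelkye (R5), but zelkye is never obtained. ionfal would need esknor, xansab, and sabmir (R4), but sabmir is never obtained.

lunqil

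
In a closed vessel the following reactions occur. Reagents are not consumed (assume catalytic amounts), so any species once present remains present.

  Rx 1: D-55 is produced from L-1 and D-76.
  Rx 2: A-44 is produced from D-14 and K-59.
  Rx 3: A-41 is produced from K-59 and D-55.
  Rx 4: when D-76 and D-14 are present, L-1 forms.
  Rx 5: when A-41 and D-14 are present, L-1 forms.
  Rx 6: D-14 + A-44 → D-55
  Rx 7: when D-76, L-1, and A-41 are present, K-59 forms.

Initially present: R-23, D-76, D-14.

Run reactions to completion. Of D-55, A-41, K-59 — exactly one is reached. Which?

D-55

D-76 and D-14 present → L-1 forms (Rx 4).
L-1 and D-76 present → D-55 forms (Rx 1).
K-59 would need D-76, L-1, and A-41 (Rx 7), but A-41 never forms. A-41 would need K-59 and D-55 (Rx 3), but K-59 never forms.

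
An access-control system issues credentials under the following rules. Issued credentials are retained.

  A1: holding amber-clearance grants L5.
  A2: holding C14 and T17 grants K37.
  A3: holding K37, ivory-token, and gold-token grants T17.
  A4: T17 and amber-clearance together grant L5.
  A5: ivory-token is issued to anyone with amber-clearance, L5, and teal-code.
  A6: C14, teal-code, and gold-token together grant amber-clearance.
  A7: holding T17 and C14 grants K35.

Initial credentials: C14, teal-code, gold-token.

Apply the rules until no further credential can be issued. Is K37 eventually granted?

No

K37 would need C14 and T17 (A2), but T17 is never granted.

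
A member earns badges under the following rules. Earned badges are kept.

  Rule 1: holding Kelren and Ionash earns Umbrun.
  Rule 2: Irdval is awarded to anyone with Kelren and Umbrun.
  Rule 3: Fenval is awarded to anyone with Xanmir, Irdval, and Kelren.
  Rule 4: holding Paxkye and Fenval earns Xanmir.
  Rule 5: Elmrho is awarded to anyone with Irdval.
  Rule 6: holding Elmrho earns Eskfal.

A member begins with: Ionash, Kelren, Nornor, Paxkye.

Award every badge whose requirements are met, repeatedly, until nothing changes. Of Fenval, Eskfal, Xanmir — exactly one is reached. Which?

With Kelren and Ionash, Umbrun is earned (Rule 1).
With Kelren and Umbrun, Irdval is earned (Rule 2).
With Irdval, Elmrho is earned (Rule 5).
With Elmrho, Eskfal is earned (Rule 6).
Xanmir would need Paxkye and Fenval (Rule 4), but Fenval is never earned. Fenval would need Xanmir, Irdval, and Kelren (Rule 3), but Xanmir is never earned.

Eskfal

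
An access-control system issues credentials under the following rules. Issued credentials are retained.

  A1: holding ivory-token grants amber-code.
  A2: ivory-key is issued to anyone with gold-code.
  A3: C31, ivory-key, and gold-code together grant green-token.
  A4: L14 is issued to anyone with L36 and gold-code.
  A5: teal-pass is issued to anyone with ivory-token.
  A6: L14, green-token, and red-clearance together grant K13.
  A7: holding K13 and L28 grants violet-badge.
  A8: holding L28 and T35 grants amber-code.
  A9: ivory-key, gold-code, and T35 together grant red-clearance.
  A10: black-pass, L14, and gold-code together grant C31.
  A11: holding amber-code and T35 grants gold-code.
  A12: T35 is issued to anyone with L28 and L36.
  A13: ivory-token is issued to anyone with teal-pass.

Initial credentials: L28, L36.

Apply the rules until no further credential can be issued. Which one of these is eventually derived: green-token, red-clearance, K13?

Holding L28 and L36 grants T35 (A12).
Holding L28 and T35 grants amber-code (A8).
Holding amber-code and T35 grants gold-code (A11).
Holding gold-code grants ivory-key (A2).
Holding ivory-key, gold-code, and T35 grants red-clearance (A9).
green-token would need C31, ivory-key, and gold-code (A3), but C31 is never granted. K13 would need L14, green-token, and red-clearance (A6), but green-token is never granted.

red-clearance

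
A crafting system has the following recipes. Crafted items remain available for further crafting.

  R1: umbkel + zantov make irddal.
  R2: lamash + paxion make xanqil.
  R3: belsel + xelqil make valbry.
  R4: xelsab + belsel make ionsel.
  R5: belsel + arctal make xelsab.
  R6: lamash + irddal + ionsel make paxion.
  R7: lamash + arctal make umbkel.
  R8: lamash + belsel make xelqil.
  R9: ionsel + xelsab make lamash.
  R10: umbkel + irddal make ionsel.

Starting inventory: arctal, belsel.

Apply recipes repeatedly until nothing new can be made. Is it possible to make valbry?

Yes

belsel + arctal → xelsab (R5).
xelsab + belsel → ionsel (R4).
Using R9, ionsel and xelsab make lamash.
lamash + belsel → xelqil (R8).
belsel + xelqil → valbry (R3).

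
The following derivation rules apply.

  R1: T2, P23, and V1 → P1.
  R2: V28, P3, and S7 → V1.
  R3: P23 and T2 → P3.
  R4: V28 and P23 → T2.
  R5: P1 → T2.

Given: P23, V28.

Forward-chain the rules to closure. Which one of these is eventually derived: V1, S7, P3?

From V28 and P23, R4 gives T2.
From P23 and T2, R3 gives P3.
V1 would need V28, P3, and S7 (R2), but S7 is never established. No rule produces S7, and it is not given.

P3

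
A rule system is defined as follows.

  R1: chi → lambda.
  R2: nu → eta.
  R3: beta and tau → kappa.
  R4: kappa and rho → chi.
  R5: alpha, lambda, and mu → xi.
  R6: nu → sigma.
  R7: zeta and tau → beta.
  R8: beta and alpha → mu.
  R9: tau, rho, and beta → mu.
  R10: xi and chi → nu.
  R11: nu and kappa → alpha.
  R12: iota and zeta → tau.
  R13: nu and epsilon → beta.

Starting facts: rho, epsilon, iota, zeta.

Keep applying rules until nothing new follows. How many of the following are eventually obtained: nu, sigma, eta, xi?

0

nu would need xi and chi (R10), but xi is never established.
sigma would need nu (R6), but nu is never established.
eta would need nu (R2), but nu is never established.
xi would need alpha, lambda, and mu (R5), but alpha is never established.
None of the 4 are reached.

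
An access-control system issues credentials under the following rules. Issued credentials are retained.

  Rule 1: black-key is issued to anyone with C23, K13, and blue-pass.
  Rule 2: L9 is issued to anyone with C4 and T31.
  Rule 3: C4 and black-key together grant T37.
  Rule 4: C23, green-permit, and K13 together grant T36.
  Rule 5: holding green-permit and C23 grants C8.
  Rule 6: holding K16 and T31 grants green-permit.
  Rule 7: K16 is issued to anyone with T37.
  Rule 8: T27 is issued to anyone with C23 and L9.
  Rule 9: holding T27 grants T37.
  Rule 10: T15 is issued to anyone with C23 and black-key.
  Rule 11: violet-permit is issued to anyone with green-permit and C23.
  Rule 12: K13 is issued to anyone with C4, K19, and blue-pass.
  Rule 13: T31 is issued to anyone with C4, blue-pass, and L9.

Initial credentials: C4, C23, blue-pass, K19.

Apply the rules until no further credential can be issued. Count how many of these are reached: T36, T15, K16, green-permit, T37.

3

Holding C4, K19, and blue-pass grants K13 (Rule 12).
Holding C23, K13, and blue-pass grants black-key (Rule 1).
Holding C4 and black-key grants T37 (Rule 3).
Holding C23 and black-key grants T15 (Rule 10).
Holding T37 grants K16 (Rule 7).
T36 would need C23, green-permit, and K13 (Rule 4), but green-permit is never granted.
T15: reached.
K16: reached.
green-permit would need K16 and T31 (Rule 6), but T31 is never granted.
T37: reached.
Reached: T15, K16, and T37 — 3 of the 5.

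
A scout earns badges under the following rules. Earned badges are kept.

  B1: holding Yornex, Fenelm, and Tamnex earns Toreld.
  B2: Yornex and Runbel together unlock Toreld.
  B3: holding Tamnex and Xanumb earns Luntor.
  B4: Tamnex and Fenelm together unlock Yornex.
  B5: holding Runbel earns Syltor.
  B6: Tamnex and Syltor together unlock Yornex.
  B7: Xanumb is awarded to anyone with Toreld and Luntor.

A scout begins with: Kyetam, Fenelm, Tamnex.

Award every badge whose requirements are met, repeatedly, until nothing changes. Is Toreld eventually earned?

Yes

With Tamnex and Fenelm, Yornex is earned (B4).
With Yornex, Fenelm, and Tamnex, Toreld is earned (B1).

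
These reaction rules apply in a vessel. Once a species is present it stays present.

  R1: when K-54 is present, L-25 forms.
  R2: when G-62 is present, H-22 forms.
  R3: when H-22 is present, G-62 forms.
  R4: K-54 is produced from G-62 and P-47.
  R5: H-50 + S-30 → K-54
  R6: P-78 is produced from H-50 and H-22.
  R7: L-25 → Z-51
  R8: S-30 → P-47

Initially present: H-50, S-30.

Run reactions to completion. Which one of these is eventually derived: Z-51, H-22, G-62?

H-50 and S-30 present → K-54 forms (R5).
K-54 present → L-25 forms (R1).
L-25 present → Z-51 forms (R7).
H-22 would need G-62 (R2), but G-62 never forms. G-62 would need H-22 (R3), but H-22 never forms.

Z-51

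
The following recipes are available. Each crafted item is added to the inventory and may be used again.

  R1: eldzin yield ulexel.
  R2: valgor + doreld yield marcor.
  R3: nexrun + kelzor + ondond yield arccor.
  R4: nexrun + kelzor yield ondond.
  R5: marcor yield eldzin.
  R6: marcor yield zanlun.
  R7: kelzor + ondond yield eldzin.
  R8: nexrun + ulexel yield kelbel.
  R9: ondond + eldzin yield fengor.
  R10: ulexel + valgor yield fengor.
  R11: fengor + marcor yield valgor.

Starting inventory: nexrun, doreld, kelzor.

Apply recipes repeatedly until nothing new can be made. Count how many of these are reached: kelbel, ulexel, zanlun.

2

Using R4, nexrun and kelzor make ondond.
kelzor + ondond → eldzin (R7).
eldzin → ulexel (R1).
nexrun + ulexel → kelbel (R8).
kelbel: reached.
ulexel: reached.
zanlun would need marcor (R6), but marcor is never obtained.
Reached: kelbel and ulexel — 2 of the 3.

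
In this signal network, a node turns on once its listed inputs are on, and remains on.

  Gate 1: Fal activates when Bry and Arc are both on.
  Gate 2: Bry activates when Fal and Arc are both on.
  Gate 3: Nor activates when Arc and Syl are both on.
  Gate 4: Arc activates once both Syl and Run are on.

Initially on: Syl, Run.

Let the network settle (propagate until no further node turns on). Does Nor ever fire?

Gate 4: Syl and Run on → Arc on.
Arc and Syl are on, so Nor activates (Gate 3).

Yes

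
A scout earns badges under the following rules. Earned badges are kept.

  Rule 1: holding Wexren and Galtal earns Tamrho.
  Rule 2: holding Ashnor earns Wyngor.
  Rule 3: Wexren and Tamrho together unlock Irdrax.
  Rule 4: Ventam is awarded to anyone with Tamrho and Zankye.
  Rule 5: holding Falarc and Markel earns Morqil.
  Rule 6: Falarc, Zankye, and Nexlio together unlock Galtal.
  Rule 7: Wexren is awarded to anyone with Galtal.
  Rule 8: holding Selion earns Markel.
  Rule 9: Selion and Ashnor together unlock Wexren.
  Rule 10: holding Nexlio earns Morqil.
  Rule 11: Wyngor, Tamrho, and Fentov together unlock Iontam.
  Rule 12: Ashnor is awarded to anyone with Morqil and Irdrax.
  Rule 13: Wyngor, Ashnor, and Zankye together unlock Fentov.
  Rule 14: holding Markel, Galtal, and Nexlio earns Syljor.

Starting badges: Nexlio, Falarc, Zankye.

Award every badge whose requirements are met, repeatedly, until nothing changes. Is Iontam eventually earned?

With Falarc, Zankye, and Nexlio, Galtal is earned (Rule 6).
With Nexlio, Morqil is earned (Rule 10).
With Galtal, Wexren is earned (Rule 7).
With Wexren and Galtal, Tamrho is earned (Rule 1).
With Wexren and Tamrho, Irdrax is earned (Rule 3).
With Morqil and Irdrax, Ashnor is earned (Rule 12).
With Ashnor, Wyngor is earned (Rule 2).
With Wyngor, Ashnor, and Zankye, Fentov is earned (Rule 13).
With Wyngor, Tamrho, and Fentov, Iontam is earned (Rule 11).

Yes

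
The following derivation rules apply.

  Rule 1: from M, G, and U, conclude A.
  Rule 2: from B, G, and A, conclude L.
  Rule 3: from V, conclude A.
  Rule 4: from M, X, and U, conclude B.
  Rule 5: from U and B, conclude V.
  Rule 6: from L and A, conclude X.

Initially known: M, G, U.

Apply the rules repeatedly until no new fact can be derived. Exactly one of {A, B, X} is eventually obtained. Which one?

A

From M, G, and U, Rule 1 gives A.
X would need L and A (Rule 6), but L is never established. B would need M, X, and U (Rule 4), but X is never established.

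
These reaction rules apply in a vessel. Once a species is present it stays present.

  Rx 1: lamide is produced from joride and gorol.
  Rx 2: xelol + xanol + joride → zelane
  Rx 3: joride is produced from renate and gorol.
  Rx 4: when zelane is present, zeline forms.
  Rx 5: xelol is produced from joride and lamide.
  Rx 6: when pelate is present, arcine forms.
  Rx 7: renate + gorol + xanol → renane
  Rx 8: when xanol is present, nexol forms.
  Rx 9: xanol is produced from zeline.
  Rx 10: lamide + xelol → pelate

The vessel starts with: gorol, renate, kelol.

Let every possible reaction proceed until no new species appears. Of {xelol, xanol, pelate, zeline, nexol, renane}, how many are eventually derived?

renate and gorol present → joride forms (Rx 3).
joride and gorol present → lamide forms (Rx 1).
joride and lamide present → xelol forms (Rx 5).
lamide and xelol present → pelate forms (Rx 10).
xelol: reached.
xanol would need zeline (Rx 9), but zeline never forms.
pelate: reached.
zeline would need zelane (Rx 4), but zelane never forms.
nexol would need xanol (Rx 8), but xanol never forms.
renane would need renate, gorol, and xanol (Rx 7), but xanol never forms.
Reached: xelol and pelate — 2 of the 6.

2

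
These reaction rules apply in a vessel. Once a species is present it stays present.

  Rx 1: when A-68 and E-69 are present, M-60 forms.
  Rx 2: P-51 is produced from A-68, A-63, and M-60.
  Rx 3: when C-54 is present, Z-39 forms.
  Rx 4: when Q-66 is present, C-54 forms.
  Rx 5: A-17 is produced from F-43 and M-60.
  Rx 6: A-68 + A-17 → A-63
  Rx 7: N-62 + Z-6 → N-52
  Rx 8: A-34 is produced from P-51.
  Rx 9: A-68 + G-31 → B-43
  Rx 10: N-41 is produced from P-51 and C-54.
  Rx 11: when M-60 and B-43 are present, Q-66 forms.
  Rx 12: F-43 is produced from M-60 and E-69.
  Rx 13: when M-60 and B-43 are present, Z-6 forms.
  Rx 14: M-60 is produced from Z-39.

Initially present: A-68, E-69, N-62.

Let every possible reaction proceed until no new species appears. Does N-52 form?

No

N-52 would need N-62 and Z-6 (Rx 7), but Z-6 never forms.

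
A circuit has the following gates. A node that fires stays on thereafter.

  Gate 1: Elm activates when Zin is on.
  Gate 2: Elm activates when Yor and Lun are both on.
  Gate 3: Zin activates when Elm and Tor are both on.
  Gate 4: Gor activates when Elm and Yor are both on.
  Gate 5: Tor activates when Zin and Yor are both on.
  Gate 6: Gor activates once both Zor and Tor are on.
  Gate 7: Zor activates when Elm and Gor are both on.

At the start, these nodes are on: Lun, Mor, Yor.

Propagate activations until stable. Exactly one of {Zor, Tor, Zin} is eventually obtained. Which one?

Yor and Lun are on, so Elm activates (Gate 2).
Gate 4: Elm and Yor on → Gor on.
Gate 7: Elm and Gor on → Zor on.
Zin would need Elm and Tor (Gate 3), but Tor never turns on. Tor would need Zin and Yor (Gate 5), but Zin never turns on.

Zor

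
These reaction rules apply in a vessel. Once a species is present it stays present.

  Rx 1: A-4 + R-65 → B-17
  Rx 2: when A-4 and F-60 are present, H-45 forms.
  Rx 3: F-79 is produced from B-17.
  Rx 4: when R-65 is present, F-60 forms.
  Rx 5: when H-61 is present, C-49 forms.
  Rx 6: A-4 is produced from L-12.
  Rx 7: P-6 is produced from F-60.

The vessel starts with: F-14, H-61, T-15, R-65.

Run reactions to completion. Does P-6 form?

R-65 present → F-60 forms (Rx 4).
F-60 present → P-6 forms (Rx 7).

Yes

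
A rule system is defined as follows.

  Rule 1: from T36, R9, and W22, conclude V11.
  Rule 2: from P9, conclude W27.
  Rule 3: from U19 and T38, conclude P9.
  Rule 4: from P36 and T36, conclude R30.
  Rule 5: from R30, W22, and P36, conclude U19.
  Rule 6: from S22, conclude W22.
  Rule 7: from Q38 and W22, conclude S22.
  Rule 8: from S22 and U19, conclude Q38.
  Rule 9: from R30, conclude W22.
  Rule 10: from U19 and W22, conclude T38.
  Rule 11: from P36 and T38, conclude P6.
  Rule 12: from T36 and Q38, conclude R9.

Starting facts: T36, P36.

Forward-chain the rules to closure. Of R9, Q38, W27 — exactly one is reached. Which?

W27

P36 and T36 hold, so R30 follows (Rule 4).
R30 holds, so W22 follows (Rule 9).
From R30, W22, and P36, Rule 5 gives U19.
U19 and W22 hold, so T38 follows (Rule 10).
U19 and T38 hold, so P9 follows (Rule 3).
P9 holds, so W27 follows (Rule 2).
R9 would need T36 and Q38 (Rule 12), but Q38 is never established. Q38 would need S22 and U19 (Rule 8), but S22 is never established.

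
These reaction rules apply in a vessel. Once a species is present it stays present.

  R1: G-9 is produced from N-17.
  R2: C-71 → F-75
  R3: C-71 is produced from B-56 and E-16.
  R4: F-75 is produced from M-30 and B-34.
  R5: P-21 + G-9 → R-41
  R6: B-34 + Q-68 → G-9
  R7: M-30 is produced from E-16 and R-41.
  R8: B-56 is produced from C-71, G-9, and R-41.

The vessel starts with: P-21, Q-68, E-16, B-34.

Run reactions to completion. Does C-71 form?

No

C-71 would need B-56 and E-16 (R3), but B-56 never forms.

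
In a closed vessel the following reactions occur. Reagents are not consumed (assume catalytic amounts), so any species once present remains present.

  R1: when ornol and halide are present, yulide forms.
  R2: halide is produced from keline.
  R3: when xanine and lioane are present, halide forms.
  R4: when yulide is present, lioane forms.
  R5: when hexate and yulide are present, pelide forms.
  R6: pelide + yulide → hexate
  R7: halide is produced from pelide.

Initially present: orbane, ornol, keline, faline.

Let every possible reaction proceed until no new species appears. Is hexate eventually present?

No

hexate would need pelide and yulide (R6), but pelide never forms.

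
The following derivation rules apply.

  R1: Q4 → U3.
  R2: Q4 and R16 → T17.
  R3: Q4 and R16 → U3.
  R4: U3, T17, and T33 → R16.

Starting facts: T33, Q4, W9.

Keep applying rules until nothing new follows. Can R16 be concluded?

No

R16 would need U3, T17, and T33 (R4), but T17 is never established.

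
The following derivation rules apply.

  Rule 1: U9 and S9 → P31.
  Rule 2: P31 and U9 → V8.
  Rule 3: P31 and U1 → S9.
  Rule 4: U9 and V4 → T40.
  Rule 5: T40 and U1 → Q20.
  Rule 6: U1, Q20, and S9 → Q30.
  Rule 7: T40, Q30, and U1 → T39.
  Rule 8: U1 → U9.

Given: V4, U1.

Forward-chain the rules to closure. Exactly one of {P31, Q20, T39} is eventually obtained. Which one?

Q20

U1 holds, so U9 follows (Rule 8).
U9 and V4 hold, so T40 follows (Rule 4).
T40 and U1 hold, so Q20 follows (Rule 5).
P31 would need U9 and S9 (Rule 1), but S9 is never established. T39 would need T40, Q30, and U1 (Rule 7), but Q30 is never established.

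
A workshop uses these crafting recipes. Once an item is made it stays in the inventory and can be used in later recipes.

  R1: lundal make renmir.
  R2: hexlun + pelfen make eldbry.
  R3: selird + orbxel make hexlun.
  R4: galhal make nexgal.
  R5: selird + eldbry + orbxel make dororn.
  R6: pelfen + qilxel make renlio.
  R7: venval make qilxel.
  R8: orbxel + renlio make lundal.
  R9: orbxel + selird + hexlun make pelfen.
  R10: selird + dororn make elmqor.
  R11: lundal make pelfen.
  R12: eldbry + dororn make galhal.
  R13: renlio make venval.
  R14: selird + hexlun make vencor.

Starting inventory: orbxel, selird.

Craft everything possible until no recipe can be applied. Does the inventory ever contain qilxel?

No

qilxel would need venval (R7), but venval is never obtained.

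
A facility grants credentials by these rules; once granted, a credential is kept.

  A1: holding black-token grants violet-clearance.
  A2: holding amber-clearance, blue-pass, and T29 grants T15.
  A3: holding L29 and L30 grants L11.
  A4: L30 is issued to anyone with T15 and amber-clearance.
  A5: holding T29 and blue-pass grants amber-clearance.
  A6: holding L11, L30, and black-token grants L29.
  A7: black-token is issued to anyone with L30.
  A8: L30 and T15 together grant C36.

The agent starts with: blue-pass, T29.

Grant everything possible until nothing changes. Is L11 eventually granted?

No

L11 would need L29 and L30 (A3), but L29 is never granted.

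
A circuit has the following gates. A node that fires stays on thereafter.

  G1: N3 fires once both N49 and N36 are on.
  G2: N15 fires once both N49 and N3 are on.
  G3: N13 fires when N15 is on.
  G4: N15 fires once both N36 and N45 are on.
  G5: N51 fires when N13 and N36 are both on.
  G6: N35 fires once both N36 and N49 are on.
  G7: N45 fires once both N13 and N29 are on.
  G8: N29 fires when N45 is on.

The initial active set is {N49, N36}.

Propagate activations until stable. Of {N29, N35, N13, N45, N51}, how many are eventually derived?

3

N36 and N49 are on, so N35 fires (G6).
N49 and N36 are on, so N3 fires (G1).
G2: N49 and N3 on → N15 on.
G3: N15 on → N13 on.
N13 and N36 are on, so N51 fires (G5).
N29 would need N45 (G8), but N45 never turns on.
N35: reached.
N13: reached.
N45 would need N13 and N29 (G7), but N29 never turns on.
N51: reached.
Reached: N35, N13, and N51 — 3 of the 5.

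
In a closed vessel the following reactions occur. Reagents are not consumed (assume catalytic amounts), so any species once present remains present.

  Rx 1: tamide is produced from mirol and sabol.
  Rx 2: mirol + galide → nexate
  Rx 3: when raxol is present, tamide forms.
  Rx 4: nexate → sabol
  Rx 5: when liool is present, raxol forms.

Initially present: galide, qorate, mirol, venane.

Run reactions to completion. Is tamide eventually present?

Yes

mirol and galide present → nexate forms (Rx 2).
nexate present → sabol forms (Rx 4).
mirol and sabol present → tamide forms (Rx 1).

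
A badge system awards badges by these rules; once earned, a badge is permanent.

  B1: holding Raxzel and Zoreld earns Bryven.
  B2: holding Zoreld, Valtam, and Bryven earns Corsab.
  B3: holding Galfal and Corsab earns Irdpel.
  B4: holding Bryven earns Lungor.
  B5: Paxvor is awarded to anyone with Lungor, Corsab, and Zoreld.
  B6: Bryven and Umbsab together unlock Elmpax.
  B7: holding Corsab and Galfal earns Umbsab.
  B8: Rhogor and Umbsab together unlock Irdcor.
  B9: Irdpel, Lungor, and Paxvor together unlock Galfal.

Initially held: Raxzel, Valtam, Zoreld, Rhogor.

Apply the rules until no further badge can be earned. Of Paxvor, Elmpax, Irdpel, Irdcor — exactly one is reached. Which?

With Raxzel and Zoreld, Bryven is earned (B1).
With Zoreld, Valtam, and Bryven, Corsab is earned (B2).
With Bryven, Lungor is earned (B4).
With Lungor, Corsab, and Zoreld, Paxvor is earned (B5).
Elmpax would need Bryven and Umbsab (B6), but Umbsab is never earned. Irdcor would need Rhogor and Umbsab (B8), but Umbsab is never earned. Irdpel would need Galfal and Corsab (B3), but Galfal is never earned.

Paxvor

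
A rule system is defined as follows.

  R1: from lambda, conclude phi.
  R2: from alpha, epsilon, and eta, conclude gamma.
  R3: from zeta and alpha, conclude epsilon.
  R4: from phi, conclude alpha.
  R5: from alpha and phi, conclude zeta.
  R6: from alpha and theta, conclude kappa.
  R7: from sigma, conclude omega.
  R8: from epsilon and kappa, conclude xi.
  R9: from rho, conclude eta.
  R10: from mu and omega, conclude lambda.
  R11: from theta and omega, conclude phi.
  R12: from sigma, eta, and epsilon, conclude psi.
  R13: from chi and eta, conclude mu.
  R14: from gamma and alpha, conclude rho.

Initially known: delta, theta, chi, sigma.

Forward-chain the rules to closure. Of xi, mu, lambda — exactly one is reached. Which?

From sigma, R7 gives omega.
theta and omega hold, so phi follows (R11).
From phi, R4 gives alpha.
From alpha and theta, R6 gives kappa.
alpha and phi hold, so zeta follows (R5).
From zeta and alpha, R3 gives epsilon.
From epsilon and kappa, R8 gives xi.
mu would need chi and eta (R13), but eta is never established. lambda would need mu and omega (R10), but mu is never established.

xi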